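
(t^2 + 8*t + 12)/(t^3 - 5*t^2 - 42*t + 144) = (t + 2)/(t^2 - 11*t + 24)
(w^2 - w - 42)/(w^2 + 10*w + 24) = (w - 7)/(w + 4)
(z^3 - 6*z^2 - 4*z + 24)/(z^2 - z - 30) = (z^2 - 4)/(z + 5)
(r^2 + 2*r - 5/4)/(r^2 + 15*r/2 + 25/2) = (r - 1/2)/(r + 5)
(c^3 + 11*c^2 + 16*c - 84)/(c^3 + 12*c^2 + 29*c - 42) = (c - 2)/(c - 1)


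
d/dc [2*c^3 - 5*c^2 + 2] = 2*c*(3*c - 5)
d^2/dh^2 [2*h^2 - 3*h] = 4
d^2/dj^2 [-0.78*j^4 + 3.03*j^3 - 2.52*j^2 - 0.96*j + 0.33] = -9.36*j^2 + 18.18*j - 5.04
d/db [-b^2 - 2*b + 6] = -2*b - 2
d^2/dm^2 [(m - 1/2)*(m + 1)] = 2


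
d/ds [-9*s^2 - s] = -18*s - 1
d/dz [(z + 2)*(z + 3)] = 2*z + 5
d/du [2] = 0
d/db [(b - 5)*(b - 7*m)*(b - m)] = 3*b^2 - 16*b*m - 10*b + 7*m^2 + 40*m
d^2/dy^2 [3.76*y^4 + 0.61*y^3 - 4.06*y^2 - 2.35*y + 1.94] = 45.12*y^2 + 3.66*y - 8.12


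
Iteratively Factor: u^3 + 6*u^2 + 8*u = (u)*(u^2 + 6*u + 8) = u*(u + 4)*(u + 2)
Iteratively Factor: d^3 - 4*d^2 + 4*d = (d - 2)*(d^2 - 2*d) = d*(d - 2)*(d - 2)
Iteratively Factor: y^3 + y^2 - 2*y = (y)*(y^2 + y - 2) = y*(y - 1)*(y + 2)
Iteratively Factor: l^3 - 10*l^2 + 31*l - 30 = (l - 5)*(l^2 - 5*l + 6) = (l - 5)*(l - 3)*(l - 2)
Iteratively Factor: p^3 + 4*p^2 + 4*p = (p + 2)*(p^2 + 2*p) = p*(p + 2)*(p + 2)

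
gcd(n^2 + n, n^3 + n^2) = n^2 + n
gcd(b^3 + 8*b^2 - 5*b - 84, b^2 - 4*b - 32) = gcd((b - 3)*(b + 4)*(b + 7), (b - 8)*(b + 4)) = b + 4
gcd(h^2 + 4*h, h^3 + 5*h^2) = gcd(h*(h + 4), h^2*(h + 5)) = h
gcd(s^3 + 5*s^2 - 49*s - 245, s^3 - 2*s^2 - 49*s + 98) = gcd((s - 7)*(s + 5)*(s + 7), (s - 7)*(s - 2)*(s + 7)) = s^2 - 49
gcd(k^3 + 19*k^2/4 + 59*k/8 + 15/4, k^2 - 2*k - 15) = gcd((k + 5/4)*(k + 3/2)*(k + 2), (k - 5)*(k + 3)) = 1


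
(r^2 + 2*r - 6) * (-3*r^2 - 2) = -3*r^4 - 6*r^3 + 16*r^2 - 4*r + 12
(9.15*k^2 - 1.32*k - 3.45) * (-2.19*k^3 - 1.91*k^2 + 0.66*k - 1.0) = -20.0385*k^5 - 14.5857*k^4 + 16.1157*k^3 - 3.4317*k^2 - 0.957*k + 3.45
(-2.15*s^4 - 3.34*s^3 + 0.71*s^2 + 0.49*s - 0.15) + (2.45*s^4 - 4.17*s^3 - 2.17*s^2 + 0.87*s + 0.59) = 0.3*s^4 - 7.51*s^3 - 1.46*s^2 + 1.36*s + 0.44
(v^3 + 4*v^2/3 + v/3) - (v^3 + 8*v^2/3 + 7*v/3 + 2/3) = -4*v^2/3 - 2*v - 2/3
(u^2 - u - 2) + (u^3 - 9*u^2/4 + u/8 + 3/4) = u^3 - 5*u^2/4 - 7*u/8 - 5/4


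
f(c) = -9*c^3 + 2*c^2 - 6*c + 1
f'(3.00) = -237.00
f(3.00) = -242.00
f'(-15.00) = -6141.00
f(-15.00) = 30916.00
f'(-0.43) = -12.71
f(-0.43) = 4.67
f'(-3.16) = -288.25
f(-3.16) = 323.92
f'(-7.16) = -1418.81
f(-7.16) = 3450.05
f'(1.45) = -56.97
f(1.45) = -30.93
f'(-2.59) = -197.48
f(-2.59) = 186.32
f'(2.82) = -209.43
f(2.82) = -201.85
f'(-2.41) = -172.46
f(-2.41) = 153.05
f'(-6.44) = -1151.55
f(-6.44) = 2526.40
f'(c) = -27*c^2 + 4*c - 6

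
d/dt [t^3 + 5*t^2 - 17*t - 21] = 3*t^2 + 10*t - 17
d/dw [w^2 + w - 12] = 2*w + 1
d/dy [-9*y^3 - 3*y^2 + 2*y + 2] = -27*y^2 - 6*y + 2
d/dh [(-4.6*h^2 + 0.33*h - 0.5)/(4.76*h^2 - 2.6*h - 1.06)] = (10.3892*h^2 + 14.512*h - 1.6498)/(22.6576*h^4 - 24.752*h^3 - 3.3312*h^2 + 5.512*h + 1.1236)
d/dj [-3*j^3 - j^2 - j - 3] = -9*j^2 - 2*j - 1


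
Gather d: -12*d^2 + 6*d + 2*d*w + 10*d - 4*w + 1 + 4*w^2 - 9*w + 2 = -12*d^2 + d*(2*w + 16) + 4*w^2 - 13*w + 3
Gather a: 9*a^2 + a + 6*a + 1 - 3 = 9*a^2 + 7*a - 2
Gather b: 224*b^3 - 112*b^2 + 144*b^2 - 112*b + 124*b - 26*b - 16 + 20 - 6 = 224*b^3 + 32*b^2 - 14*b - 2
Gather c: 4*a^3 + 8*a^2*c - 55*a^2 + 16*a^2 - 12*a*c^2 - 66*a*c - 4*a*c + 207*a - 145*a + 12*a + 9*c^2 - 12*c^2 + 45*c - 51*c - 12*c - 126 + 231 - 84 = 4*a^3 - 39*a^2 + 74*a + c^2*(-12*a - 3) + c*(8*a^2 - 70*a - 18) + 21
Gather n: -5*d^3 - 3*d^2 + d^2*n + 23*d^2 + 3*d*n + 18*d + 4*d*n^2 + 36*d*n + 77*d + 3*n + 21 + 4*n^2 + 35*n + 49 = -5*d^3 + 20*d^2 + 95*d + n^2*(4*d + 4) + n*(d^2 + 39*d + 38) + 70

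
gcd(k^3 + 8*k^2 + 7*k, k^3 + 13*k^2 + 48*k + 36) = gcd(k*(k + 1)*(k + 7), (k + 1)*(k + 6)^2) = k + 1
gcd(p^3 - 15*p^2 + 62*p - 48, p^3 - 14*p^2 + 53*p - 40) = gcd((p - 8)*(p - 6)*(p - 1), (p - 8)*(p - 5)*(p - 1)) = p^2 - 9*p + 8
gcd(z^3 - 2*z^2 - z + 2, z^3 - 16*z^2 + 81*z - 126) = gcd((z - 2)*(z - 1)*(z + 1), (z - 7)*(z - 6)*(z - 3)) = 1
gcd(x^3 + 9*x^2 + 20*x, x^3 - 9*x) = x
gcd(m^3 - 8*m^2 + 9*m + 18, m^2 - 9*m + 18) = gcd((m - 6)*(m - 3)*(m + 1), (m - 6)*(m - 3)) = m^2 - 9*m + 18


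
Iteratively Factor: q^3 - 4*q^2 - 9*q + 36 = (q - 3)*(q^2 - q - 12) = (q - 3)*(q + 3)*(q - 4)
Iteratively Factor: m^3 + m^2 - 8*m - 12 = (m - 3)*(m^2 + 4*m + 4) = (m - 3)*(m + 2)*(m + 2)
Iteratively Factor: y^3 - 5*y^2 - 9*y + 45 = (y - 5)*(y^2 - 9) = (y - 5)*(y + 3)*(y - 3)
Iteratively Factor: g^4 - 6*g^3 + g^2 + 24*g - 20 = (g - 1)*(g^3 - 5*g^2 - 4*g + 20) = (g - 2)*(g - 1)*(g^2 - 3*g - 10) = (g - 2)*(g - 1)*(g + 2)*(g - 5)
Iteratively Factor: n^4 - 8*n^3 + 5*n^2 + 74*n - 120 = (n - 5)*(n^3 - 3*n^2 - 10*n + 24) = (n - 5)*(n + 3)*(n^2 - 6*n + 8) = (n - 5)*(n - 4)*(n + 3)*(n - 2)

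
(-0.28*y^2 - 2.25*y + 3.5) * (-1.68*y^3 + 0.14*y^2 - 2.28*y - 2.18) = 0.4704*y^5 + 3.7408*y^4 - 5.5566*y^3 + 6.2304*y^2 - 3.075*y - 7.63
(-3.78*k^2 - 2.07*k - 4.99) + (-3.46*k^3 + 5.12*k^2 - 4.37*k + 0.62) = -3.46*k^3 + 1.34*k^2 - 6.44*k - 4.37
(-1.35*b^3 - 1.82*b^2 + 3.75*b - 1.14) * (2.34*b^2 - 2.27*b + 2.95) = -3.159*b^5 - 1.1943*b^4 + 8.9239*b^3 - 16.5491*b^2 + 13.6503*b - 3.363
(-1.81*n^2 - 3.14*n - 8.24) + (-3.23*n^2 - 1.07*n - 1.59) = -5.04*n^2 - 4.21*n - 9.83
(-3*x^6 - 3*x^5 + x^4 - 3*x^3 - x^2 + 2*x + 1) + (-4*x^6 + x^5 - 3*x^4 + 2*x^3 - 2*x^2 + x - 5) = -7*x^6 - 2*x^5 - 2*x^4 - x^3 - 3*x^2 + 3*x - 4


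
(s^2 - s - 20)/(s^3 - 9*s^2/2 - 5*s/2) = 2*(s + 4)/(s*(2*s + 1))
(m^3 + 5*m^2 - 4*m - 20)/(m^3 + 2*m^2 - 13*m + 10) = (m + 2)/(m - 1)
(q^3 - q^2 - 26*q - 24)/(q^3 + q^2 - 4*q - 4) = (q^2 - 2*q - 24)/(q^2 - 4)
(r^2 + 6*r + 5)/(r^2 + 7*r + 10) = (r + 1)/(r + 2)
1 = 1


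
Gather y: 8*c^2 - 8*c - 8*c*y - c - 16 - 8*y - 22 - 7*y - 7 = 8*c^2 - 9*c + y*(-8*c - 15) - 45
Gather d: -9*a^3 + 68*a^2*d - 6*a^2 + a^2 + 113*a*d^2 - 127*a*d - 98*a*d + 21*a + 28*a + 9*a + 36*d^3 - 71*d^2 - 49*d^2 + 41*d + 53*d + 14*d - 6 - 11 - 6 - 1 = -9*a^3 - 5*a^2 + 58*a + 36*d^3 + d^2*(113*a - 120) + d*(68*a^2 - 225*a + 108) - 24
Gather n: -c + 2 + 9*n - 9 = -c + 9*n - 7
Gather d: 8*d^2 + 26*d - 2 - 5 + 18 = 8*d^2 + 26*d + 11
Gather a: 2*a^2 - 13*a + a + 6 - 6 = 2*a^2 - 12*a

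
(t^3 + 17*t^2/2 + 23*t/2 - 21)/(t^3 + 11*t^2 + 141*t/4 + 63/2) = 2*(t - 1)/(2*t + 3)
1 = 1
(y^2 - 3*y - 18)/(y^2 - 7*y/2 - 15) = 2*(y + 3)/(2*y + 5)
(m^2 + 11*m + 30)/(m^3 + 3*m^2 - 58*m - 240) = 1/(m - 8)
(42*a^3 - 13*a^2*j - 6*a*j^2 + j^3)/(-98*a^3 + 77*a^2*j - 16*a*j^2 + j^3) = (-3*a - j)/(7*a - j)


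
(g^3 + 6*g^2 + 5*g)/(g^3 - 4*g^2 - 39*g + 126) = g*(g^2 + 6*g + 5)/(g^3 - 4*g^2 - 39*g + 126)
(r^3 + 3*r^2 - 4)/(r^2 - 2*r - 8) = (r^2 + r - 2)/(r - 4)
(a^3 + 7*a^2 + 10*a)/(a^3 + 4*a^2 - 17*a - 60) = a*(a + 2)/(a^2 - a - 12)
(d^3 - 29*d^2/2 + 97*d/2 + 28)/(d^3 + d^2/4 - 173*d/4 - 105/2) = 2*(2*d^2 - 15*d - 8)/(4*d^2 + 29*d + 30)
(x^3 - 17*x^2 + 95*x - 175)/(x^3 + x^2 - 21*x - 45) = (x^2 - 12*x + 35)/(x^2 + 6*x + 9)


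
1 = 1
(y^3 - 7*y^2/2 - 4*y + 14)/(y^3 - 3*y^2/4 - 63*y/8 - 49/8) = 4*(y^2 - 4)/(4*y^2 + 11*y + 7)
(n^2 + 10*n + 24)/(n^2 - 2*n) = (n^2 + 10*n + 24)/(n*(n - 2))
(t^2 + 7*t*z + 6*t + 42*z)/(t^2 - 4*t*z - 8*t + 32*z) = (t^2 + 7*t*z + 6*t + 42*z)/(t^2 - 4*t*z - 8*t + 32*z)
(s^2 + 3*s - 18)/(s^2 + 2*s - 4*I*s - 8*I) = (s^2 + 3*s - 18)/(s^2 + s*(2 - 4*I) - 8*I)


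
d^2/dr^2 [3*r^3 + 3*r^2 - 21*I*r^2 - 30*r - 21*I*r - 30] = 18*r + 6 - 42*I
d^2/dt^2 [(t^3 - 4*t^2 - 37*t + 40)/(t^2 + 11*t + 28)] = 40*(5*t^3 + 69*t^2 + 339*t + 599)/(t^6 + 33*t^5 + 447*t^4 + 3179*t^3 + 12516*t^2 + 25872*t + 21952)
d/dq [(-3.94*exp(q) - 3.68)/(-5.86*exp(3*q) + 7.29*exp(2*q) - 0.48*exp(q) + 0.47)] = (-46.1768*exp(3*q) - 35.9718*exp(2*q) + 53.6544*exp(q) - 3.6182)*exp(q)/(34.3396*exp(6*q) - 85.4388*exp(5*q) + 58.7697*exp(4*q) - 12.5068*exp(3*q) + 7.083*exp(2*q) - 0.4512*exp(q) + 0.2209)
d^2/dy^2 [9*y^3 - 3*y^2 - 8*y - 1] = 54*y - 6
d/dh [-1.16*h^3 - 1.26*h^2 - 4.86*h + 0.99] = -3.48*h^2 - 2.52*h - 4.86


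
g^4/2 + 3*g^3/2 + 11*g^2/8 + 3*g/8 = g*(g/2 + 1/2)*(g + 1/2)*(g + 3/2)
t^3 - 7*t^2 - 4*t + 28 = (t - 7)*(t - 2)*(t + 2)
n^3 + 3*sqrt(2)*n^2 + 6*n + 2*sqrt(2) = (n + sqrt(2))^3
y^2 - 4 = (y - 2)*(y + 2)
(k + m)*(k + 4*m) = k^2 + 5*k*m + 4*m^2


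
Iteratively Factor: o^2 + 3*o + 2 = (o + 2)*(o + 1)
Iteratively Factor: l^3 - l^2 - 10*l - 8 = (l + 1)*(l^2 - 2*l - 8) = (l - 4)*(l + 1)*(l + 2)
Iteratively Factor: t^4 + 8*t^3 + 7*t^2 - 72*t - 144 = (t + 4)*(t^3 + 4*t^2 - 9*t - 36) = (t + 3)*(t + 4)*(t^2 + t - 12) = (t + 3)*(t + 4)^2*(t - 3)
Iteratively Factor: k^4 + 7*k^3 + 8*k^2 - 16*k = (k)*(k^3 + 7*k^2 + 8*k - 16) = k*(k - 1)*(k^2 + 8*k + 16) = k*(k - 1)*(k + 4)*(k + 4)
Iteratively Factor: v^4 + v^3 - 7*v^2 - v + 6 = (v + 3)*(v^3 - 2*v^2 - v + 2) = (v - 2)*(v + 3)*(v^2 - 1) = (v - 2)*(v + 1)*(v + 3)*(v - 1)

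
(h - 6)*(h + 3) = h^2 - 3*h - 18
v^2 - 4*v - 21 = (v - 7)*(v + 3)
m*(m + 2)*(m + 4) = m^3 + 6*m^2 + 8*m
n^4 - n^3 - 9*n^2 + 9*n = n*(n - 3)*(n - 1)*(n + 3)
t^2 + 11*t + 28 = (t + 4)*(t + 7)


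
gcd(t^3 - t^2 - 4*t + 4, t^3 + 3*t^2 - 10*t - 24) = t + 2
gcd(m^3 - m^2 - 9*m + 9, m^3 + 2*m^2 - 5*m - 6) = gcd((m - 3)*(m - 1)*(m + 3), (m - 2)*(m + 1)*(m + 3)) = m + 3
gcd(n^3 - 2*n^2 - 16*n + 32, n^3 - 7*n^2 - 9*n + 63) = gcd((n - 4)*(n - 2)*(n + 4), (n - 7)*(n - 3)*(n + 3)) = 1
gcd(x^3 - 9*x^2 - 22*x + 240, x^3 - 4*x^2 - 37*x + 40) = x^2 - 3*x - 40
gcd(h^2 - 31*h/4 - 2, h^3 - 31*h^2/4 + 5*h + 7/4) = h + 1/4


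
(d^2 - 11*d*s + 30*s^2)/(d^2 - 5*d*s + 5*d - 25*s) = (d - 6*s)/(d + 5)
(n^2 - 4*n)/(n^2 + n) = (n - 4)/(n + 1)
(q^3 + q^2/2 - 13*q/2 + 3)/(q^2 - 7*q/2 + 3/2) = (q^2 + q - 6)/(q - 3)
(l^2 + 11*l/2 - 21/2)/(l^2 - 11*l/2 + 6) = (l + 7)/(l - 4)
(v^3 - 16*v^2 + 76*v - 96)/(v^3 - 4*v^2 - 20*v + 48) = (v - 8)/(v + 4)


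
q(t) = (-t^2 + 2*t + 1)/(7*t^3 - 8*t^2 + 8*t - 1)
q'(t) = (2 - 2*t)/(7*t^3 - 8*t^2 + 8*t - 1) + (-21*t^2 + 16*t - 8)*(-t^2 + 2*t + 1)/(7*t^3 - 8*t^2 + 8*t - 1)^2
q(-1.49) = 0.08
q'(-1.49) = 0.02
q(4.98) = -0.02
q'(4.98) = 0.00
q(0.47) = 1.00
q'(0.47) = -2.36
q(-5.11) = 0.03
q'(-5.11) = 0.01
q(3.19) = -0.02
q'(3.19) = -0.01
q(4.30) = -0.02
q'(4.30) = -0.00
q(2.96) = -0.01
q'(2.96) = -0.01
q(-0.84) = 0.08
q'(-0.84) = -0.05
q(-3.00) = 0.05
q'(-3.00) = 0.01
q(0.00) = -1.00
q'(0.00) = -10.00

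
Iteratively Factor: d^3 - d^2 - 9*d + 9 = (d + 3)*(d^2 - 4*d + 3) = (d - 1)*(d + 3)*(d - 3)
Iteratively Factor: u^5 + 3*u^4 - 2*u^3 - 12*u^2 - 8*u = (u + 2)*(u^4 + u^3 - 4*u^2 - 4*u) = (u + 1)*(u + 2)*(u^3 - 4*u) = (u + 1)*(u + 2)^2*(u^2 - 2*u) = u*(u + 1)*(u + 2)^2*(u - 2)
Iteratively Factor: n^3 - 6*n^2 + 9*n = (n - 3)*(n^2 - 3*n) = n*(n - 3)*(n - 3)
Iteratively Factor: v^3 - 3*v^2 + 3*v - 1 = (v - 1)*(v^2 - 2*v + 1) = (v - 1)^2*(v - 1)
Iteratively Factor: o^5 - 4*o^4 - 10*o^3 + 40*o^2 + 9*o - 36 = (o - 1)*(o^4 - 3*o^3 - 13*o^2 + 27*o + 36) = (o - 1)*(o + 3)*(o^3 - 6*o^2 + 5*o + 12) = (o - 1)*(o + 1)*(o + 3)*(o^2 - 7*o + 12) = (o - 4)*(o - 1)*(o + 1)*(o + 3)*(o - 3)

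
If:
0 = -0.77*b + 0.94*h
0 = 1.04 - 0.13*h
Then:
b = 9.77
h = 8.00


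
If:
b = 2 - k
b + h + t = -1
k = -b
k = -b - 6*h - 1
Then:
No Solution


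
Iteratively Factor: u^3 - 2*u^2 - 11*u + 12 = (u - 1)*(u^2 - u - 12) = (u - 4)*(u - 1)*(u + 3)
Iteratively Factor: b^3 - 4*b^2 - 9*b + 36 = (b - 3)*(b^2 - b - 12) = (b - 3)*(b + 3)*(b - 4)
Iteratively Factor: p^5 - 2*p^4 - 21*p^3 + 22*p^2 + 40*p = (p - 2)*(p^4 - 21*p^2 - 20*p) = p*(p - 2)*(p^3 - 21*p - 20) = p*(p - 2)*(p + 4)*(p^2 - 4*p - 5) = p*(p - 5)*(p - 2)*(p + 4)*(p + 1)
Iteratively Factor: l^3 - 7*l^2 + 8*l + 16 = (l + 1)*(l^2 - 8*l + 16) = (l - 4)*(l + 1)*(l - 4)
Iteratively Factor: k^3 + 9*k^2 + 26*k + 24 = (k + 2)*(k^2 + 7*k + 12) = (k + 2)*(k + 3)*(k + 4)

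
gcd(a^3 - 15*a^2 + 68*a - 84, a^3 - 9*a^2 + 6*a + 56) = a - 7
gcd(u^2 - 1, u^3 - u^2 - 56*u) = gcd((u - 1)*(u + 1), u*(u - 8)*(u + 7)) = 1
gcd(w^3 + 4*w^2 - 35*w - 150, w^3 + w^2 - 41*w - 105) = w + 5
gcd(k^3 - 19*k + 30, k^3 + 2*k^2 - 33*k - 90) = k + 5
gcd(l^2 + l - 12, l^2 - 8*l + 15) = l - 3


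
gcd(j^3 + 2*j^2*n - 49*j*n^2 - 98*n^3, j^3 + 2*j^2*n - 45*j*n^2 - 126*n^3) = j - 7*n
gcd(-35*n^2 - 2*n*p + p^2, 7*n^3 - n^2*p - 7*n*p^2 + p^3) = -7*n + p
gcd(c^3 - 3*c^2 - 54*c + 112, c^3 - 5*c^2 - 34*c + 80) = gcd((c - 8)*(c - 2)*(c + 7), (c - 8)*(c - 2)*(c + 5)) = c^2 - 10*c + 16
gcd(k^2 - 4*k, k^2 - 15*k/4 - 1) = k - 4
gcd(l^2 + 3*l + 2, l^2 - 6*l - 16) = l + 2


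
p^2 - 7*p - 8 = (p - 8)*(p + 1)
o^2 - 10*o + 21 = (o - 7)*(o - 3)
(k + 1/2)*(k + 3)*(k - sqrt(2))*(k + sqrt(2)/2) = k^4 - sqrt(2)*k^3/2 + 7*k^3/2 - 7*sqrt(2)*k^2/4 + k^2/2 - 7*k/2 - 3*sqrt(2)*k/4 - 3/2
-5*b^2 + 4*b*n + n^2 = (-b + n)*(5*b + n)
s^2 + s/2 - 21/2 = (s - 3)*(s + 7/2)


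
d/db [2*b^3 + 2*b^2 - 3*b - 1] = 6*b^2 + 4*b - 3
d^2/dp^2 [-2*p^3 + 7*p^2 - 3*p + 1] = 14 - 12*p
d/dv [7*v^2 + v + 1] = 14*v + 1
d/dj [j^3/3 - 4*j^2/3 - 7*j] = j^2 - 8*j/3 - 7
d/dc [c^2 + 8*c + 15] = 2*c + 8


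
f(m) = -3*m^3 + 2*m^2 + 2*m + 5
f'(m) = -9*m^2 + 4*m + 2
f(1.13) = 5.49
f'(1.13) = -4.97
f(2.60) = -29.01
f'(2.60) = -48.44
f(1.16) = 5.33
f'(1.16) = -5.47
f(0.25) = 5.58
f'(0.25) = 2.44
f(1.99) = -6.74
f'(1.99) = -25.68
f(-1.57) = 18.40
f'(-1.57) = -26.46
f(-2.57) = 63.99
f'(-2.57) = -67.72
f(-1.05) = 8.58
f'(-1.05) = -12.12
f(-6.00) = 713.00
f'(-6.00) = -346.00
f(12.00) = -4867.00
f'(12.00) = -1246.00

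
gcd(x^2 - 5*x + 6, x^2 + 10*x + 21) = 1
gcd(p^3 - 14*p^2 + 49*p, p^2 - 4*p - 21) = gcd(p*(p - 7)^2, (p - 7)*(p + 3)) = p - 7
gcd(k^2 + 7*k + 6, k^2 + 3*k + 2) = k + 1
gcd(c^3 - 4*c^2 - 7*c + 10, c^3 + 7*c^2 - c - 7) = c - 1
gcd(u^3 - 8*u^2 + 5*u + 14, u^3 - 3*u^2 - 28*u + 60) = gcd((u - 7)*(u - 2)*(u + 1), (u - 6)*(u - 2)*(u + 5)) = u - 2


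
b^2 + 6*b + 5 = (b + 1)*(b + 5)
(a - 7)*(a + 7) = a^2 - 49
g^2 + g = g*(g + 1)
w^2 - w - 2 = (w - 2)*(w + 1)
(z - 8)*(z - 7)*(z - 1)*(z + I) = z^4 - 16*z^3 + I*z^3 + 71*z^2 - 16*I*z^2 - 56*z + 71*I*z - 56*I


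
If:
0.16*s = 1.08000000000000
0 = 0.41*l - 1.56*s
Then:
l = 25.68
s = 6.75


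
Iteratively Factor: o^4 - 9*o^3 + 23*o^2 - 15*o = (o)*(o^3 - 9*o^2 + 23*o - 15) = o*(o - 1)*(o^2 - 8*o + 15) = o*(o - 5)*(o - 1)*(o - 3)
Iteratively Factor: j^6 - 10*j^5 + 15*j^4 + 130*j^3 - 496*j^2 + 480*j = (j - 4)*(j^5 - 6*j^4 - 9*j^3 + 94*j^2 - 120*j) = (j - 4)*(j - 2)*(j^4 - 4*j^3 - 17*j^2 + 60*j) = (j - 4)*(j - 2)*(j + 4)*(j^3 - 8*j^2 + 15*j) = j*(j - 4)*(j - 2)*(j + 4)*(j^2 - 8*j + 15) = j*(j - 4)*(j - 3)*(j - 2)*(j + 4)*(j - 5)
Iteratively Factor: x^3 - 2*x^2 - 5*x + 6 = (x - 1)*(x^2 - x - 6) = (x - 1)*(x + 2)*(x - 3)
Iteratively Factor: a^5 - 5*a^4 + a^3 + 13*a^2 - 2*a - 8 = (a + 1)*(a^4 - 6*a^3 + 7*a^2 + 6*a - 8) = (a - 4)*(a + 1)*(a^3 - 2*a^2 - a + 2) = (a - 4)*(a - 2)*(a + 1)*(a^2 - 1) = (a - 4)*(a - 2)*(a + 1)^2*(a - 1)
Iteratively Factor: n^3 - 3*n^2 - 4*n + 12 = (n - 2)*(n^2 - n - 6) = (n - 3)*(n - 2)*(n + 2)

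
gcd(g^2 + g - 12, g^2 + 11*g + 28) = g + 4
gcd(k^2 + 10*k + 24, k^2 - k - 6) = 1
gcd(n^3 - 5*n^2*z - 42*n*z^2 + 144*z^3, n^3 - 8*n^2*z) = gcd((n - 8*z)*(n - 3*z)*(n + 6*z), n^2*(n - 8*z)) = -n + 8*z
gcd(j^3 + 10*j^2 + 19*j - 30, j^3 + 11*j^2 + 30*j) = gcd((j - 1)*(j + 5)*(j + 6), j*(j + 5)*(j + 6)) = j^2 + 11*j + 30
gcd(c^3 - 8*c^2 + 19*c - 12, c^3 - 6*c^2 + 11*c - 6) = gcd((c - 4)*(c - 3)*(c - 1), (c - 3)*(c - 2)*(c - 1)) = c^2 - 4*c + 3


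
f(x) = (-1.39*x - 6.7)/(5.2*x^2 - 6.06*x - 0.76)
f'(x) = (6.06 - 10.4*x)*(-1.39*x - 6.7)/(5.2*x^2 - 6.06*x - 0.76)^2 - 1.39/(5.2*x^2 - 6.06*x - 0.76)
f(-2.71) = -0.05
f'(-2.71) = -0.06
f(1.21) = 17.49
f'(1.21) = 240.96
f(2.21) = -0.87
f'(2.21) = 1.18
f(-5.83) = 0.01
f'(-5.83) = -0.00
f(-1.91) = -0.14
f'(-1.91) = -0.16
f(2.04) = -1.12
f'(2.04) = 1.83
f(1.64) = -2.73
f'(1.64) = 8.71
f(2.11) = -1.00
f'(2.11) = 1.51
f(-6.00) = 0.01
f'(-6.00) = -0.00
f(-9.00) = 0.01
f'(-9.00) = -0.00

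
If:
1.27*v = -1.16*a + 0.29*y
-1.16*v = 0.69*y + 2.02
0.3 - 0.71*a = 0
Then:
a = 0.42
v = -0.76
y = -1.65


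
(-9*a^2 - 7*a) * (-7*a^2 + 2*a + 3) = 63*a^4 + 31*a^3 - 41*a^2 - 21*a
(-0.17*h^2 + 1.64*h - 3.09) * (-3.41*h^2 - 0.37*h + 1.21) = 0.5797*h^4 - 5.5295*h^3 + 9.7244*h^2 + 3.1277*h - 3.7389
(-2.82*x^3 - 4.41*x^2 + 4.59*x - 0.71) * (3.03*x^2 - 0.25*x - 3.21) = -8.5446*x^5 - 12.6573*x^4 + 24.0624*x^3 + 10.8573*x^2 - 14.5564*x + 2.2791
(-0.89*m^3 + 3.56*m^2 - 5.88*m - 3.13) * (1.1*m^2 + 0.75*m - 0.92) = -0.979*m^5 + 3.2485*m^4 - 2.9792*m^3 - 11.1282*m^2 + 3.0621*m + 2.8796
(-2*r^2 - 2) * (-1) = 2*r^2 + 2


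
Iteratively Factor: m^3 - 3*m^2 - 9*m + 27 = (m + 3)*(m^2 - 6*m + 9) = (m - 3)*(m + 3)*(m - 3)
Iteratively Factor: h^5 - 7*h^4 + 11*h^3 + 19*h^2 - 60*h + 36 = (h - 3)*(h^4 - 4*h^3 - h^2 + 16*h - 12) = (h - 3)^2*(h^3 - h^2 - 4*h + 4) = (h - 3)^2*(h + 2)*(h^2 - 3*h + 2) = (h - 3)^2*(h - 1)*(h + 2)*(h - 2)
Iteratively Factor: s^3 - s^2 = (s - 1)*(s^2) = s*(s - 1)*(s)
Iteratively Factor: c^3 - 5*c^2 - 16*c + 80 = (c - 5)*(c^2 - 16) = (c - 5)*(c - 4)*(c + 4)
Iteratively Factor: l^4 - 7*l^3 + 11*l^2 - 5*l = (l - 1)*(l^3 - 6*l^2 + 5*l) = (l - 5)*(l - 1)*(l^2 - l) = (l - 5)*(l - 1)^2*(l)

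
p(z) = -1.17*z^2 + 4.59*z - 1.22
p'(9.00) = -16.47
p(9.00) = -54.68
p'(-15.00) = 39.69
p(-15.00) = -333.32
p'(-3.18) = 12.03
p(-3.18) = -27.65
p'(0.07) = 4.43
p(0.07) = -0.90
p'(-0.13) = 4.89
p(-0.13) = -1.84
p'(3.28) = -3.09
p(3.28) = 1.25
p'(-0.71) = 6.25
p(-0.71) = -5.07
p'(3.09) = -2.64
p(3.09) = 1.79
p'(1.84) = 0.28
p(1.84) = 3.26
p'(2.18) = -0.51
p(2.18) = 3.23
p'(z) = 4.59 - 2.34*z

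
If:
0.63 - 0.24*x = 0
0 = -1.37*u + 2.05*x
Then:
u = 3.93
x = 2.62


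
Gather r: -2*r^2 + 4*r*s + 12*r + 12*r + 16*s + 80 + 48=-2*r^2 + r*(4*s + 24) + 16*s + 128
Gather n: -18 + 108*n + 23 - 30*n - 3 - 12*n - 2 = 66*n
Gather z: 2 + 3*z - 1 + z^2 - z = z^2 + 2*z + 1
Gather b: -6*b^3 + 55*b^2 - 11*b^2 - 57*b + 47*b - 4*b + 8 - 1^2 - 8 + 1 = -6*b^3 + 44*b^2 - 14*b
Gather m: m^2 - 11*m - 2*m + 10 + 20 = m^2 - 13*m + 30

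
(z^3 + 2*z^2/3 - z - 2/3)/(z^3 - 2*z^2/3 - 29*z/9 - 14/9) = 3*(z - 1)/(3*z - 7)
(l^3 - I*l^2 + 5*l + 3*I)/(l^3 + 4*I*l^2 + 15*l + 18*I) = (l + I)/(l + 6*I)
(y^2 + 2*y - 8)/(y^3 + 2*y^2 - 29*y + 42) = (y + 4)/(y^2 + 4*y - 21)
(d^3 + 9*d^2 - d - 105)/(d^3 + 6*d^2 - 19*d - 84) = (d^2 + 2*d - 15)/(d^2 - d - 12)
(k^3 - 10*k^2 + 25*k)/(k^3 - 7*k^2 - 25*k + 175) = k*(k - 5)/(k^2 - 2*k - 35)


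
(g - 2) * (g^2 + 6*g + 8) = g^3 + 4*g^2 - 4*g - 16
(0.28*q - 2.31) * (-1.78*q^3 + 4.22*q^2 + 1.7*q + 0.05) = -0.4984*q^4 + 5.2934*q^3 - 9.2722*q^2 - 3.913*q - 0.1155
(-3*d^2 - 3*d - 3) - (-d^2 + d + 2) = -2*d^2 - 4*d - 5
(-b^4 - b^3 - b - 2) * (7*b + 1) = -7*b^5 - 8*b^4 - b^3 - 7*b^2 - 15*b - 2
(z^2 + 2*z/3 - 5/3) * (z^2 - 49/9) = z^4 + 2*z^3/3 - 64*z^2/9 - 98*z/27 + 245/27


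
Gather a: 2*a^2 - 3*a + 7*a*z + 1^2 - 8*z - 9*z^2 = 2*a^2 + a*(7*z - 3) - 9*z^2 - 8*z + 1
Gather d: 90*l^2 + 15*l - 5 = 90*l^2 + 15*l - 5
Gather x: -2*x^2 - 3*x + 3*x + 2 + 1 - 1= 2 - 2*x^2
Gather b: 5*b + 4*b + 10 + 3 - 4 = 9*b + 9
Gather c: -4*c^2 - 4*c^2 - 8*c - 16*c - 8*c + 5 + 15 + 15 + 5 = -8*c^2 - 32*c + 40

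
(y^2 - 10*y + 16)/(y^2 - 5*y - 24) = (y - 2)/(y + 3)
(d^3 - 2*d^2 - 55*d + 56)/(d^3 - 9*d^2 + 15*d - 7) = (d^2 - d - 56)/(d^2 - 8*d + 7)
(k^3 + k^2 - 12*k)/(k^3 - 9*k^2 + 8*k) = (k^2 + k - 12)/(k^2 - 9*k + 8)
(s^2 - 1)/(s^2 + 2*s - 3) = (s + 1)/(s + 3)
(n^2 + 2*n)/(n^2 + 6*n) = (n + 2)/(n + 6)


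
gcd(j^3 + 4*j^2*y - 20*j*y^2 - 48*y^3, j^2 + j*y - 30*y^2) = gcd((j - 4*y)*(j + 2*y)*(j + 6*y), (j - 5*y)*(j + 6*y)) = j + 6*y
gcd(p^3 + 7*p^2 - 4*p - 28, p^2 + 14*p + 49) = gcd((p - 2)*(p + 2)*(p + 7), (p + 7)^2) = p + 7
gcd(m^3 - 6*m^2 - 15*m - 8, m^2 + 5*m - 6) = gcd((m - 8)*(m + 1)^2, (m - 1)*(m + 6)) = 1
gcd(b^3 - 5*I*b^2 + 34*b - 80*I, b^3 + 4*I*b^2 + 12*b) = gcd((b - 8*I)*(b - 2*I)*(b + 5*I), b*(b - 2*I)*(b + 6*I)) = b - 2*I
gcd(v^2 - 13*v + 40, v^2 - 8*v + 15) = v - 5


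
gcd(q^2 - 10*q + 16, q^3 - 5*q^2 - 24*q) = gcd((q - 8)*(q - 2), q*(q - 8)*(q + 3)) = q - 8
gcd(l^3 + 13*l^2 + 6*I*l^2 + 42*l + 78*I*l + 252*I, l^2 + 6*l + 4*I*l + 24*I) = l + 6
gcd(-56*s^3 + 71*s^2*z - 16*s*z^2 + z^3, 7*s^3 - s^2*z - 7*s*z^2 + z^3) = 7*s^2 - 8*s*z + z^2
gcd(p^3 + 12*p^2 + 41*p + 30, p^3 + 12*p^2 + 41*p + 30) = p^3 + 12*p^2 + 41*p + 30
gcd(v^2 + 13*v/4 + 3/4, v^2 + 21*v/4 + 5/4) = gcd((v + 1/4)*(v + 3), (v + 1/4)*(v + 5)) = v + 1/4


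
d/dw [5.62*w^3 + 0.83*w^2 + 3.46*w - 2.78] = 16.86*w^2 + 1.66*w + 3.46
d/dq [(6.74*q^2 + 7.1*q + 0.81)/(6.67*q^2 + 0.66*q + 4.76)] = (-42.9086*q^2 + 53.3594*q + 33.2614)/(44.4889*q^4 + 8.8044*q^3 + 63.934*q^2 + 6.2832*q + 22.6576)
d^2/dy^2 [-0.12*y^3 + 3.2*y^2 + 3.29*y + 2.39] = 6.4 - 0.72*y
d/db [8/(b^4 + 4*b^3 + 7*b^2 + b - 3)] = 8*(-4*b^3 - 12*b^2 - 14*b - 1)/(b^4 + 4*b^3 + 7*b^2 + b - 3)^2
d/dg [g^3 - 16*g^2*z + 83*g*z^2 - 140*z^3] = 3*g^2 - 32*g*z + 83*z^2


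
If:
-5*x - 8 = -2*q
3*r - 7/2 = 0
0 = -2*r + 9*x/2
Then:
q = 143/27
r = 7/6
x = 14/27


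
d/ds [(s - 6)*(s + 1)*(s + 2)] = 3*s^2 - 6*s - 16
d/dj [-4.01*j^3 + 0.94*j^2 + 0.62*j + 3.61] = -12.03*j^2 + 1.88*j + 0.62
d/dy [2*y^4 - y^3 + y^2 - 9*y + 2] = 8*y^3 - 3*y^2 + 2*y - 9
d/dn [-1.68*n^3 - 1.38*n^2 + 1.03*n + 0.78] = -5.04*n^2 - 2.76*n + 1.03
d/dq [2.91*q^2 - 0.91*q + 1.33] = 5.82*q - 0.91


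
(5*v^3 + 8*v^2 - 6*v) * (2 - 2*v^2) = -10*v^5 - 16*v^4 + 22*v^3 + 16*v^2 - 12*v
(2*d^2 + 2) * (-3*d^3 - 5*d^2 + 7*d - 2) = -6*d^5 - 10*d^4 + 8*d^3 - 14*d^2 + 14*d - 4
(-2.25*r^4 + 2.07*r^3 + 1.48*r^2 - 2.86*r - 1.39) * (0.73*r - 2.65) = -1.6425*r^5 + 7.4736*r^4 - 4.4051*r^3 - 6.0098*r^2 + 6.5643*r + 3.6835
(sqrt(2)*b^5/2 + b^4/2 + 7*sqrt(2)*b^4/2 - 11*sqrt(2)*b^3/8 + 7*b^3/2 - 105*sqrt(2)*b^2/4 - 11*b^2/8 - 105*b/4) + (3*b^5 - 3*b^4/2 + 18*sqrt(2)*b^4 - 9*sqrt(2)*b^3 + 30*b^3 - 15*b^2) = sqrt(2)*b^5/2 + 3*b^5 - b^4 + 43*sqrt(2)*b^4/2 - 83*sqrt(2)*b^3/8 + 67*b^3/2 - 105*sqrt(2)*b^2/4 - 131*b^2/8 - 105*b/4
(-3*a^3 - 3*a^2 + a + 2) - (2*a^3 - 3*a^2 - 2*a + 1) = -5*a^3 + 3*a + 1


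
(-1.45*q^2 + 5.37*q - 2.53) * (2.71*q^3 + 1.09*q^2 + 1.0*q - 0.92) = -3.9295*q^5 + 12.9722*q^4 - 2.453*q^3 + 3.9463*q^2 - 7.4704*q + 2.3276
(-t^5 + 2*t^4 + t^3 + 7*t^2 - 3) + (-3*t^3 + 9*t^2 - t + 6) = -t^5 + 2*t^4 - 2*t^3 + 16*t^2 - t + 3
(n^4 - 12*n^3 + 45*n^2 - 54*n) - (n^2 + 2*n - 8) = n^4 - 12*n^3 + 44*n^2 - 56*n + 8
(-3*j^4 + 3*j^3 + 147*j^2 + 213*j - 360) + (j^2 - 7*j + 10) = -3*j^4 + 3*j^3 + 148*j^2 + 206*j - 350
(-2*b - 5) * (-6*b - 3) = 12*b^2 + 36*b + 15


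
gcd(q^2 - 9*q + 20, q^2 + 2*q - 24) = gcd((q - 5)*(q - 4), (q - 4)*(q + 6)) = q - 4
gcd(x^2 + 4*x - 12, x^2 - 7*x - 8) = 1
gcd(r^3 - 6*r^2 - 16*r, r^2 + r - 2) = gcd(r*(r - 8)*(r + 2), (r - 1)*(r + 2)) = r + 2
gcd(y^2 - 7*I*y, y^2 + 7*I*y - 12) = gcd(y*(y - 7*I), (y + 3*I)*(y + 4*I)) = 1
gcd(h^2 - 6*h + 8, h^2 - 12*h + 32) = h - 4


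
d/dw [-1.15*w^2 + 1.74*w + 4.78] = 1.74 - 2.3*w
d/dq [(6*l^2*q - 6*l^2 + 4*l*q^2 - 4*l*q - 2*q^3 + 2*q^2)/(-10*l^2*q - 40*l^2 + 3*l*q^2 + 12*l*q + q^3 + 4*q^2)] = 2*(-(-10*l^2 + 6*l*q + 12*l + 3*q^2 + 8*q)*(3*l^2*q - 3*l^2 + 2*l*q^2 - 2*l*q - q^3 + q^2) + (3*l^2 + 4*l*q - 2*l - 3*q^2 + 2*q)*(-10*l^2*q - 40*l^2 + 3*l*q^2 + 12*l*q + q^3 + 4*q^2))/(-10*l^2*q - 40*l^2 + 3*l*q^2 + 12*l*q + q^3 + 4*q^2)^2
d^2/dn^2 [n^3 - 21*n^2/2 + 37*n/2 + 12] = 6*n - 21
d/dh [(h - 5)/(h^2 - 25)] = -1/(h^2 + 10*h + 25)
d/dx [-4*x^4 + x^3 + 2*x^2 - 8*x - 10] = -16*x^3 + 3*x^2 + 4*x - 8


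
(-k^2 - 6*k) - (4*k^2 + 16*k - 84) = -5*k^2 - 22*k + 84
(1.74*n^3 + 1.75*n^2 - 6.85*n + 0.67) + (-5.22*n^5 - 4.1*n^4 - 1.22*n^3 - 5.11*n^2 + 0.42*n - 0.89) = -5.22*n^5 - 4.1*n^4 + 0.52*n^3 - 3.36*n^2 - 6.43*n - 0.22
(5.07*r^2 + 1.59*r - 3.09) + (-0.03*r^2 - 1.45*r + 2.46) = 5.04*r^2 + 0.14*r - 0.63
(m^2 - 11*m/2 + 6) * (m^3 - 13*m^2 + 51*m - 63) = m^5 - 37*m^4/2 + 257*m^3/2 - 843*m^2/2 + 1305*m/2 - 378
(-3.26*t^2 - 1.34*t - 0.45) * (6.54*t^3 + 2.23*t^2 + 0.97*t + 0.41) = -21.3204*t^5 - 16.0334*t^4 - 9.0934*t^3 - 3.6399*t^2 - 0.9859*t - 0.1845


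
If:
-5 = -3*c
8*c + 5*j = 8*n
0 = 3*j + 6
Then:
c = 5/3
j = -2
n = 5/12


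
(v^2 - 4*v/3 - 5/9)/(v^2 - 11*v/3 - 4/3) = (v - 5/3)/(v - 4)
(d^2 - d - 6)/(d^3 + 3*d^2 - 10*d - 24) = 1/(d + 4)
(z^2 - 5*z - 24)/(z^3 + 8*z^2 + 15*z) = (z - 8)/(z*(z + 5))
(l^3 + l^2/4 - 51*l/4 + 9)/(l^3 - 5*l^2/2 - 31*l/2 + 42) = (4*l - 3)/(2*(2*l - 7))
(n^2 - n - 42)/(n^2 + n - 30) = (n - 7)/(n - 5)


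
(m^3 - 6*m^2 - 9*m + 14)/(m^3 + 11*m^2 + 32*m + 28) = (m^2 - 8*m + 7)/(m^2 + 9*m + 14)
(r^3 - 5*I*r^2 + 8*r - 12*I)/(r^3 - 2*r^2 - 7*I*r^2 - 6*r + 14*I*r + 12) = (r + 2*I)/(r - 2)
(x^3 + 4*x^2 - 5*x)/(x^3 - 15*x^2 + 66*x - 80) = x*(x^2 + 4*x - 5)/(x^3 - 15*x^2 + 66*x - 80)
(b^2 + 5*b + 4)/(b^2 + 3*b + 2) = (b + 4)/(b + 2)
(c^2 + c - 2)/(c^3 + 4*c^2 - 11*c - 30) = (c - 1)/(c^2 + 2*c - 15)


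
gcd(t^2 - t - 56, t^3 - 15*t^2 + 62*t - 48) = t - 8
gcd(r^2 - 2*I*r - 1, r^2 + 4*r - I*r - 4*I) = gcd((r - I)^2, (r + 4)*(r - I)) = r - I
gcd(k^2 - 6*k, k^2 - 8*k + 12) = k - 6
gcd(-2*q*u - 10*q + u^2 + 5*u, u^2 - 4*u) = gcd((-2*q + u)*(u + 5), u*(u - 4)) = 1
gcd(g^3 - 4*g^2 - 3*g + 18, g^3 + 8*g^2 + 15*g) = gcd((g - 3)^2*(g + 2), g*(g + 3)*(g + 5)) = 1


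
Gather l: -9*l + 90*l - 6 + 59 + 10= 81*l + 63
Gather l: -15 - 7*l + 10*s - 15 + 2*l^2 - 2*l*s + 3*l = 2*l^2 + l*(-2*s - 4) + 10*s - 30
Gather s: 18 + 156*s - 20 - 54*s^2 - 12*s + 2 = -54*s^2 + 144*s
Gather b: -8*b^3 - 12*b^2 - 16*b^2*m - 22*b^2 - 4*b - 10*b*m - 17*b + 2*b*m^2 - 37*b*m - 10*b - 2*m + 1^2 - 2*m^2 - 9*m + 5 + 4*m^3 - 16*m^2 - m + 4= -8*b^3 + b^2*(-16*m - 34) + b*(2*m^2 - 47*m - 31) + 4*m^3 - 18*m^2 - 12*m + 10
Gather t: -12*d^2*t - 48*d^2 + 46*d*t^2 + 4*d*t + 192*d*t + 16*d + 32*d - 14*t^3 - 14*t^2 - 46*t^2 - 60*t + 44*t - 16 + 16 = -48*d^2 + 48*d - 14*t^3 + t^2*(46*d - 60) + t*(-12*d^2 + 196*d - 16)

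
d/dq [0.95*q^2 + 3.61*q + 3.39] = 1.9*q + 3.61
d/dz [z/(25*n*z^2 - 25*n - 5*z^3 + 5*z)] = (5*n*z^2 - 5*n - z^3 - z*(10*n*z - 3*z^2 + 1) + z)/(5*(5*n*z^2 - 5*n - z^3 + z)^2)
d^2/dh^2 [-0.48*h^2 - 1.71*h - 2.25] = -0.960000000000000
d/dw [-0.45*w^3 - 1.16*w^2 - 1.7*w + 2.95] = -1.35*w^2 - 2.32*w - 1.7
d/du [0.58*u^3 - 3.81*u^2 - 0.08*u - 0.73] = 1.74*u^2 - 7.62*u - 0.08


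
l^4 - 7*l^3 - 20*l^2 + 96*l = l*(l - 8)*(l - 3)*(l + 4)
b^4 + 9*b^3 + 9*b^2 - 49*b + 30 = (b - 1)^2*(b + 5)*(b + 6)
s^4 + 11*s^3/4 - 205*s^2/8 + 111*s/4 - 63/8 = (s - 3)*(s - 3/4)*(s - 1/2)*(s + 7)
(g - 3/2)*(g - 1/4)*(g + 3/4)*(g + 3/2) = g^4 + g^3/2 - 39*g^2/16 - 9*g/8 + 27/64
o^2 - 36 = (o - 6)*(o + 6)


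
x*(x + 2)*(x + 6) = x^3 + 8*x^2 + 12*x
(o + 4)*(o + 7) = o^2 + 11*o + 28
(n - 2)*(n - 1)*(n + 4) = n^3 + n^2 - 10*n + 8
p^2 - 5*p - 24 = (p - 8)*(p + 3)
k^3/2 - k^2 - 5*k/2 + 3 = (k/2 + 1)*(k - 3)*(k - 1)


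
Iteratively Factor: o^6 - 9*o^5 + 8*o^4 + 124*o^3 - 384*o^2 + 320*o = (o - 4)*(o^5 - 5*o^4 - 12*o^3 + 76*o^2 - 80*o) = o*(o - 4)*(o^4 - 5*o^3 - 12*o^2 + 76*o - 80) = o*(o - 4)*(o - 2)*(o^3 - 3*o^2 - 18*o + 40) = o*(o - 4)*(o - 2)^2*(o^2 - o - 20) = o*(o - 5)*(o - 4)*(o - 2)^2*(o + 4)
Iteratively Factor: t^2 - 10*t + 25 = (t - 5)*(t - 5)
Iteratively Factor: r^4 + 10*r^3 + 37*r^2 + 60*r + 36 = (r + 3)*(r^3 + 7*r^2 + 16*r + 12) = (r + 3)^2*(r^2 + 4*r + 4) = (r + 2)*(r + 3)^2*(r + 2)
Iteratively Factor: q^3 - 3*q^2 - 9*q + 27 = (q + 3)*(q^2 - 6*q + 9) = (q - 3)*(q + 3)*(q - 3)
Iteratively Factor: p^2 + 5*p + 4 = (p + 1)*(p + 4)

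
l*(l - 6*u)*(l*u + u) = l^3*u - 6*l^2*u^2 + l^2*u - 6*l*u^2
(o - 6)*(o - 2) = o^2 - 8*o + 12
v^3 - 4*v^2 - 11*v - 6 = (v - 6)*(v + 1)^2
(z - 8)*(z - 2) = z^2 - 10*z + 16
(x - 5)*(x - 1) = x^2 - 6*x + 5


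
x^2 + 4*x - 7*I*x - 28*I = (x + 4)*(x - 7*I)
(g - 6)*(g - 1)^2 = g^3 - 8*g^2 + 13*g - 6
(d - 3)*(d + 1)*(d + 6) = d^3 + 4*d^2 - 15*d - 18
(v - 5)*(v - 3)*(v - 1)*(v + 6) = v^4 - 3*v^3 - 31*v^2 + 123*v - 90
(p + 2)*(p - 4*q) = p^2 - 4*p*q + 2*p - 8*q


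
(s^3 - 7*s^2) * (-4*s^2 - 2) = -4*s^5 + 28*s^4 - 2*s^3 + 14*s^2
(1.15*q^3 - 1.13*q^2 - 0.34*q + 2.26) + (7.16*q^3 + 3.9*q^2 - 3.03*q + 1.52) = 8.31*q^3 + 2.77*q^2 - 3.37*q + 3.78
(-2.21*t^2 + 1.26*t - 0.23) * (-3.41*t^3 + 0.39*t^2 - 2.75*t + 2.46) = 7.5361*t^5 - 5.1585*t^4 + 7.3532*t^3 - 8.9913*t^2 + 3.7321*t - 0.5658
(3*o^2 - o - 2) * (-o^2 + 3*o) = -3*o^4 + 10*o^3 - o^2 - 6*o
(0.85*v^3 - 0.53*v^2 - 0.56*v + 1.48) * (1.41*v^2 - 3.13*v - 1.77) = 1.1985*v^5 - 3.4078*v^4 - 0.6352*v^3 + 4.7777*v^2 - 3.6412*v - 2.6196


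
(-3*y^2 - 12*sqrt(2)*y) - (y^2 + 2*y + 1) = -4*y^2 - 12*sqrt(2)*y - 2*y - 1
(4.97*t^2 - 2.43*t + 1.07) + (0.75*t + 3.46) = 4.97*t^2 - 1.68*t + 4.53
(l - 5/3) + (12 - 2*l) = 31/3 - l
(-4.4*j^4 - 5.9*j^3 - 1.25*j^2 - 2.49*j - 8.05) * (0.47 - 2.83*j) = 12.452*j^5 + 14.629*j^4 + 0.7645*j^3 + 6.4592*j^2 + 21.6112*j - 3.7835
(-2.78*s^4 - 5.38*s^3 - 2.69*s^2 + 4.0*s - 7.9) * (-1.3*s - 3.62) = 3.614*s^5 + 17.0576*s^4 + 22.9726*s^3 + 4.5378*s^2 - 4.21*s + 28.598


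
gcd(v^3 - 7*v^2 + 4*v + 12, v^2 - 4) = v - 2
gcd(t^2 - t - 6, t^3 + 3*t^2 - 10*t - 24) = t^2 - t - 6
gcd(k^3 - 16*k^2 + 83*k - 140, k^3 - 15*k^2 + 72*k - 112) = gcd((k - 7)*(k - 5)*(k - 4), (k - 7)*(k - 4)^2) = k^2 - 11*k + 28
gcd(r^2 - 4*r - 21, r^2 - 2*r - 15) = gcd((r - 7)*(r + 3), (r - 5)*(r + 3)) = r + 3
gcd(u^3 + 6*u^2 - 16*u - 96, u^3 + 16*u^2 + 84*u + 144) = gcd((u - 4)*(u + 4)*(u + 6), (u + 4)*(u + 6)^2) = u^2 + 10*u + 24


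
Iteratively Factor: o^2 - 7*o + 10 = (o - 5)*(o - 2)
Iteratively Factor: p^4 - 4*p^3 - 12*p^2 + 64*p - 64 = (p - 2)*(p^3 - 2*p^2 - 16*p + 32) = (p - 4)*(p - 2)*(p^2 + 2*p - 8) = (p - 4)*(p - 2)^2*(p + 4)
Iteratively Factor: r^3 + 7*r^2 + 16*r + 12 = (r + 2)*(r^2 + 5*r + 6) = (r + 2)^2*(r + 3)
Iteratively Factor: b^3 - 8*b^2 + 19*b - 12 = (b - 1)*(b^2 - 7*b + 12) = (b - 4)*(b - 1)*(b - 3)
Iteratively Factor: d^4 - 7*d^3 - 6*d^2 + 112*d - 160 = (d - 5)*(d^3 - 2*d^2 - 16*d + 32) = (d - 5)*(d - 4)*(d^2 + 2*d - 8) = (d - 5)*(d - 4)*(d + 4)*(d - 2)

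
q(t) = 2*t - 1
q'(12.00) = 2.00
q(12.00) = 23.00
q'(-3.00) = 2.00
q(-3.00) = -7.00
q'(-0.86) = 2.00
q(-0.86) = -2.72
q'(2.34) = 2.00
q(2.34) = 3.68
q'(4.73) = 2.00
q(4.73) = 8.46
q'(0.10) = 2.00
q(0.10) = -0.80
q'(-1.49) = 2.00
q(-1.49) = -3.98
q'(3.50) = 2.00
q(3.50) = 6.00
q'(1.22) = 2.00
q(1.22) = 1.44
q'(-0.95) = 2.00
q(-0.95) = -2.90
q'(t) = 2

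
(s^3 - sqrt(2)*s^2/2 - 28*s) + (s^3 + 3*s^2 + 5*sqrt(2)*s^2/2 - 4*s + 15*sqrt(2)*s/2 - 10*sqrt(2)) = 2*s^3 + 2*sqrt(2)*s^2 + 3*s^2 - 32*s + 15*sqrt(2)*s/2 - 10*sqrt(2)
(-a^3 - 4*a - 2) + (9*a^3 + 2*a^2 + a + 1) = 8*a^3 + 2*a^2 - 3*a - 1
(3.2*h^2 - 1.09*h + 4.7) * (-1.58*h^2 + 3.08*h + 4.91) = -5.056*h^4 + 11.5782*h^3 + 4.9288*h^2 + 9.1241*h + 23.077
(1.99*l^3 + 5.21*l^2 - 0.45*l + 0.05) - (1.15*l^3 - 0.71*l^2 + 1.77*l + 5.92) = 0.84*l^3 + 5.92*l^2 - 2.22*l - 5.87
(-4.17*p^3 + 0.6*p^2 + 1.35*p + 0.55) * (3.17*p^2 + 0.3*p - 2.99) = -13.2189*p^5 + 0.651*p^4 + 16.9278*p^3 + 0.3545*p^2 - 3.8715*p - 1.6445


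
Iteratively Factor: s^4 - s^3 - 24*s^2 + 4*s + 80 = (s + 4)*(s^3 - 5*s^2 - 4*s + 20) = (s + 2)*(s + 4)*(s^2 - 7*s + 10) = (s - 5)*(s + 2)*(s + 4)*(s - 2)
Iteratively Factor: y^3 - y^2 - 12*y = (y + 3)*(y^2 - 4*y) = y*(y + 3)*(y - 4)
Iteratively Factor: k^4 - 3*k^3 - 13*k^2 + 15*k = (k - 5)*(k^3 + 2*k^2 - 3*k) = (k - 5)*(k + 3)*(k^2 - k) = k*(k - 5)*(k + 3)*(k - 1)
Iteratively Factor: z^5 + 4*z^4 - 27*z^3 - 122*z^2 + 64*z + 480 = (z + 4)*(z^4 - 27*z^2 - 14*z + 120) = (z - 2)*(z + 4)*(z^3 + 2*z^2 - 23*z - 60) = (z - 2)*(z + 4)^2*(z^2 - 2*z - 15) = (z - 2)*(z + 3)*(z + 4)^2*(z - 5)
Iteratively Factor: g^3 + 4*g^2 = (g + 4)*(g^2) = g*(g + 4)*(g)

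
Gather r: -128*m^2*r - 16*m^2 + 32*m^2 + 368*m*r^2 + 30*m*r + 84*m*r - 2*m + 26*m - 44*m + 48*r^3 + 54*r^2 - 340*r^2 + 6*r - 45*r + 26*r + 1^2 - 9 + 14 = 16*m^2 - 20*m + 48*r^3 + r^2*(368*m - 286) + r*(-128*m^2 + 114*m - 13) + 6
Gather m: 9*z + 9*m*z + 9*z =9*m*z + 18*z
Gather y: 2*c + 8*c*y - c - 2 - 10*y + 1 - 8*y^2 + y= c - 8*y^2 + y*(8*c - 9) - 1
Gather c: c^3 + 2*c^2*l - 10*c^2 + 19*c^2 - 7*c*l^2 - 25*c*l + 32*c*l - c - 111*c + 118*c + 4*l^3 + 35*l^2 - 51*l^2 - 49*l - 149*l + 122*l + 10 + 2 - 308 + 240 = c^3 + c^2*(2*l + 9) + c*(-7*l^2 + 7*l + 6) + 4*l^3 - 16*l^2 - 76*l - 56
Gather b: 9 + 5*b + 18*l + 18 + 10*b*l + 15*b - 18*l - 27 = b*(10*l + 20)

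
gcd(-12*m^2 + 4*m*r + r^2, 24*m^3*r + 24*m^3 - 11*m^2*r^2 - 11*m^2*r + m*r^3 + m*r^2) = 1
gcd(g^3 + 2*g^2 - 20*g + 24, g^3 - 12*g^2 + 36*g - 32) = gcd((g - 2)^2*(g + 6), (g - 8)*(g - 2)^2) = g^2 - 4*g + 4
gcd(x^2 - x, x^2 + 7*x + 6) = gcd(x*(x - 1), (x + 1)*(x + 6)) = 1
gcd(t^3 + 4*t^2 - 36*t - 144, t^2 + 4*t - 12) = t + 6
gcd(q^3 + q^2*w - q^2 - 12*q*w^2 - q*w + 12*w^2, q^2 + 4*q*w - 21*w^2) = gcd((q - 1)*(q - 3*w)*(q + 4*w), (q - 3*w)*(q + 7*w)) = q - 3*w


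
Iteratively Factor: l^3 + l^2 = (l + 1)*(l^2) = l*(l + 1)*(l)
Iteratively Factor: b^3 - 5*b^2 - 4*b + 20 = (b - 2)*(b^2 - 3*b - 10) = (b - 5)*(b - 2)*(b + 2)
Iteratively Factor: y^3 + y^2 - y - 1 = (y + 1)*(y^2 - 1) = (y + 1)^2*(y - 1)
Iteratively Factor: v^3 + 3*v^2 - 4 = (v + 2)*(v^2 + v - 2) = (v + 2)^2*(v - 1)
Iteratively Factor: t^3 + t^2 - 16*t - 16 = (t + 1)*(t^2 - 16) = (t - 4)*(t + 1)*(t + 4)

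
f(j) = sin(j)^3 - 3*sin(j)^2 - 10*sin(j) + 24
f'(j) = 3*sin(j)^2*cos(j) - 6*sin(j)*cos(j) - 10*cos(j)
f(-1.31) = 29.96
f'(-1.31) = -0.36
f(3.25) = 25.05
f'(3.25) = 9.26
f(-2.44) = 28.94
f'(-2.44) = 3.73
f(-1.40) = 29.98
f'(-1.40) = -0.20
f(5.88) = 27.40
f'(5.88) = -6.61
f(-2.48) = 28.78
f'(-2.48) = 4.09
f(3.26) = 25.14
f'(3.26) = 9.18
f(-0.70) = 28.93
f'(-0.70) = -3.74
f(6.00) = 26.54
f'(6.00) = -7.77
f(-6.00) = 20.99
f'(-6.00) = -10.99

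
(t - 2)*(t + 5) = t^2 + 3*t - 10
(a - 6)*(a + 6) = a^2 - 36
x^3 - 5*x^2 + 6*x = x*(x - 3)*(x - 2)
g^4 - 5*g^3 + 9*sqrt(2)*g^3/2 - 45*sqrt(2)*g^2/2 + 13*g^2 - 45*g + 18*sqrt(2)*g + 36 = (g - 4)*(g - 1)*(g + 3*sqrt(2)/2)*(g + 3*sqrt(2))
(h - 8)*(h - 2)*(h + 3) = h^3 - 7*h^2 - 14*h + 48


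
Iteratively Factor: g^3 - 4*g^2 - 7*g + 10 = (g - 1)*(g^2 - 3*g - 10) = (g - 5)*(g - 1)*(g + 2)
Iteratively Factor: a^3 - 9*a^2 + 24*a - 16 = (a - 4)*(a^2 - 5*a + 4) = (a - 4)^2*(a - 1)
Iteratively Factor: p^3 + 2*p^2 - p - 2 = (p - 1)*(p^2 + 3*p + 2) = (p - 1)*(p + 1)*(p + 2)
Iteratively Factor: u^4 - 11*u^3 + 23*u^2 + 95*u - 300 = (u - 5)*(u^3 - 6*u^2 - 7*u + 60) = (u - 5)^2*(u^2 - u - 12) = (u - 5)^2*(u + 3)*(u - 4)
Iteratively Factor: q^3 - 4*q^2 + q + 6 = (q + 1)*(q^2 - 5*q + 6) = (q - 2)*(q + 1)*(q - 3)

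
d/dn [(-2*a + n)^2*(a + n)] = 3*n*(-2*a + n)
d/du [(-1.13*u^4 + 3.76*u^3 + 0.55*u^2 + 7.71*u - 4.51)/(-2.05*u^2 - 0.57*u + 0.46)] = (4.633*u^5 - 5.7757*u^4 - 6.3656*u^3 + 20.6808*u^2 - 17.985*u + 0.975900000000001)/(4.2025*u^4 + 2.337*u^3 - 1.5611*u^2 - 0.5244*u + 0.2116)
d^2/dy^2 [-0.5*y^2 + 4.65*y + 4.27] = -1.00000000000000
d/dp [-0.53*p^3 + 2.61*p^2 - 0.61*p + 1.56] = -1.59*p^2 + 5.22*p - 0.61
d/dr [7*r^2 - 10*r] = 14*r - 10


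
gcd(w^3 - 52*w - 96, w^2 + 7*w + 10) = w + 2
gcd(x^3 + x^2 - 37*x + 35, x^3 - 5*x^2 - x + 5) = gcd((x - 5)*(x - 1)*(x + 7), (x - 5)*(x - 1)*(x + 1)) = x^2 - 6*x + 5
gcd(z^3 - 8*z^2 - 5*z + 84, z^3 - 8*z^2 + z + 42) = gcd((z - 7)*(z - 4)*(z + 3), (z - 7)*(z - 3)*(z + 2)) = z - 7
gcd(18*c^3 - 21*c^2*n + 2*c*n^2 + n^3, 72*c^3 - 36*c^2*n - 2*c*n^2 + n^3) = 6*c + n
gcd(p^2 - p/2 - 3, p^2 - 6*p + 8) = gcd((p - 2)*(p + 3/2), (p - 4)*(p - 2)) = p - 2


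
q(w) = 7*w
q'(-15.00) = 7.00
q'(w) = 7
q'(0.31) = 7.00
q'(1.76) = 7.00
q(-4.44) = -31.08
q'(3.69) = 7.00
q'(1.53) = 7.00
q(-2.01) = -14.07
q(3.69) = 25.83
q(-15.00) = -105.00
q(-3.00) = -21.00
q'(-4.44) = 7.00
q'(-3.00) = 7.00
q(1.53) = 10.71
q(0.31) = 2.17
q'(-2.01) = 7.00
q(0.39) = 2.73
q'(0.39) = 7.00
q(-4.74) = -33.18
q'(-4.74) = 7.00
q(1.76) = 12.32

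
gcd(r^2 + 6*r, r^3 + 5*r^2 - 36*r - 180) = r + 6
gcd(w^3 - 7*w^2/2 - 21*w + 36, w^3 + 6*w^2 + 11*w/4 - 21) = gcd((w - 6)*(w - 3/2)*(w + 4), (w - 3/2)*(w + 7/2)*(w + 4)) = w^2 + 5*w/2 - 6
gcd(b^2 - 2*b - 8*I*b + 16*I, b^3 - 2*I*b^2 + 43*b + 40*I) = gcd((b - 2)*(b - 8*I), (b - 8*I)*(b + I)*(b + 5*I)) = b - 8*I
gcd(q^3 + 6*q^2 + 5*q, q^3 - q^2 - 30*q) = q^2 + 5*q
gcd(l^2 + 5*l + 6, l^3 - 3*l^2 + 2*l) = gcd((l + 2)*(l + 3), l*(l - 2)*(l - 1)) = 1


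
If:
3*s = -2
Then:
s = -2/3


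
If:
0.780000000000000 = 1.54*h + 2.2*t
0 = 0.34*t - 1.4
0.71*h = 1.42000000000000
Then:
No Solution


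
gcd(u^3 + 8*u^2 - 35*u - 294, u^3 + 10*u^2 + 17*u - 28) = u + 7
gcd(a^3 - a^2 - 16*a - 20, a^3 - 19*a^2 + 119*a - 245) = a - 5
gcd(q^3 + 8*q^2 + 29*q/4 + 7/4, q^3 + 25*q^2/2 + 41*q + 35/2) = q^2 + 15*q/2 + 7/2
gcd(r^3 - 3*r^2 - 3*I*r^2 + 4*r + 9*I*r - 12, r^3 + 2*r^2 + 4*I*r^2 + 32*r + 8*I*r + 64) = r - 4*I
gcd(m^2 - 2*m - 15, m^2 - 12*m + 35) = m - 5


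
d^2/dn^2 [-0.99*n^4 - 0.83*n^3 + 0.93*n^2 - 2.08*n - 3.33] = -11.88*n^2 - 4.98*n + 1.86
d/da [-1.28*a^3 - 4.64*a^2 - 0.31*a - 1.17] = -3.84*a^2 - 9.28*a - 0.31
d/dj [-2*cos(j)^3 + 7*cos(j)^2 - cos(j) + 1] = (6*cos(j)^2 - 14*cos(j) + 1)*sin(j)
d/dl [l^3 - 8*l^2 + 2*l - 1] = 3*l^2 - 16*l + 2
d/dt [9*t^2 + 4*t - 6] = 18*t + 4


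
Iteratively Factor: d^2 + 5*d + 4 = (d + 1)*(d + 4)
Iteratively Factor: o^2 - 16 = (o + 4)*(o - 4)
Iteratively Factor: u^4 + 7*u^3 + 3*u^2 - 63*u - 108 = (u - 3)*(u^3 + 10*u^2 + 33*u + 36) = (u - 3)*(u + 4)*(u^2 + 6*u + 9) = (u - 3)*(u + 3)*(u + 4)*(u + 3)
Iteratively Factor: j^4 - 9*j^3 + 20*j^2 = (j)*(j^3 - 9*j^2 + 20*j) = j^2*(j^2 - 9*j + 20) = j^2*(j - 5)*(j - 4)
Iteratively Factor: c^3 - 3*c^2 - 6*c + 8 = (c - 1)*(c^2 - 2*c - 8) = (c - 1)*(c + 2)*(c - 4)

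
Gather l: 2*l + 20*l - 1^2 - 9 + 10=22*l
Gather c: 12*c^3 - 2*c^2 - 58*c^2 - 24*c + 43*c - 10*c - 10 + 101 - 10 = 12*c^3 - 60*c^2 + 9*c + 81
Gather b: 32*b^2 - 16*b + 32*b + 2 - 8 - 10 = 32*b^2 + 16*b - 16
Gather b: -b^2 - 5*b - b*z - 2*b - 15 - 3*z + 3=-b^2 + b*(-z - 7) - 3*z - 12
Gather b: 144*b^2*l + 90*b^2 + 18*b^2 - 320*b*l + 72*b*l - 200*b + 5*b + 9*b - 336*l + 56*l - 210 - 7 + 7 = b^2*(144*l + 108) + b*(-248*l - 186) - 280*l - 210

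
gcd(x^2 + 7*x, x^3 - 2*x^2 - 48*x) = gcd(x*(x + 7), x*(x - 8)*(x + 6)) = x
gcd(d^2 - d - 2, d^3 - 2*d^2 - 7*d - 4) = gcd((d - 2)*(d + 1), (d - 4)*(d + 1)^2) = d + 1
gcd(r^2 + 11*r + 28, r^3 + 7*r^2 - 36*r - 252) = r + 7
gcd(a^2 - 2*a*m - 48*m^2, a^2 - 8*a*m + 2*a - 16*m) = a - 8*m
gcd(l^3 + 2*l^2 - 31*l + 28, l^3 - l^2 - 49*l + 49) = l^2 + 6*l - 7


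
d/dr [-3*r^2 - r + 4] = -6*r - 1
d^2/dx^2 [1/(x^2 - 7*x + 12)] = 2*(-x^2 + 7*x + (2*x - 7)^2 - 12)/(x^2 - 7*x + 12)^3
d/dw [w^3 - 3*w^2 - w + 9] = 3*w^2 - 6*w - 1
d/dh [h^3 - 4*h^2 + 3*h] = 3*h^2 - 8*h + 3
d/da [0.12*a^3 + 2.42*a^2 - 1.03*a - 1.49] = 0.36*a^2 + 4.84*a - 1.03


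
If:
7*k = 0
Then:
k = 0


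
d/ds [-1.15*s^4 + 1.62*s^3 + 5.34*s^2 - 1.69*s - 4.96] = -4.6*s^3 + 4.86*s^2 + 10.68*s - 1.69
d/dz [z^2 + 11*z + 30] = 2*z + 11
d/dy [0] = 0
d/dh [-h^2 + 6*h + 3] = 6 - 2*h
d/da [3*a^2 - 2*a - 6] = 6*a - 2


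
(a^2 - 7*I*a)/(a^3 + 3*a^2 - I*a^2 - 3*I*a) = (a - 7*I)/(a^2 + a*(3 - I) - 3*I)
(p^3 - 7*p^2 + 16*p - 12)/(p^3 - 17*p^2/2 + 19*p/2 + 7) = 2*(p^2 - 5*p + 6)/(2*p^2 - 13*p - 7)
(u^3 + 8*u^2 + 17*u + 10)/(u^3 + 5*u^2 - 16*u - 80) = (u^2 + 3*u + 2)/(u^2 - 16)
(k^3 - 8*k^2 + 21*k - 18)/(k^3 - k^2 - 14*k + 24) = (k - 3)/(k + 4)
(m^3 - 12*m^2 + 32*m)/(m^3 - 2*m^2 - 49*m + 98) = m*(m^2 - 12*m + 32)/(m^3 - 2*m^2 - 49*m + 98)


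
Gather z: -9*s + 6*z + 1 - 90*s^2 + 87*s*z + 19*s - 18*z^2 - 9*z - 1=-90*s^2 + 10*s - 18*z^2 + z*(87*s - 3)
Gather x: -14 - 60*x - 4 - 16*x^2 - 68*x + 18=-16*x^2 - 128*x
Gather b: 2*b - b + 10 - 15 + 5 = b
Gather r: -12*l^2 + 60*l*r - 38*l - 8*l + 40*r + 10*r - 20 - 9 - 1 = -12*l^2 - 46*l + r*(60*l + 50) - 30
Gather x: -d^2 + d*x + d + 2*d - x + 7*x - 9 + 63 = -d^2 + 3*d + x*(d + 6) + 54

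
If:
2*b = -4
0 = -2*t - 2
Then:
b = -2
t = -1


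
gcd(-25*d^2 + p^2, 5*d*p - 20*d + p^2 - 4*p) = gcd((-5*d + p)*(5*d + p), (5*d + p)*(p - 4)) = 5*d + p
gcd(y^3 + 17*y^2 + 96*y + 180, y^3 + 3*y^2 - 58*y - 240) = y^2 + 11*y + 30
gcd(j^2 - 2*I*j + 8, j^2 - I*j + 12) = j - 4*I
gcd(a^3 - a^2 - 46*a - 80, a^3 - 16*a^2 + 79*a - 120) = a - 8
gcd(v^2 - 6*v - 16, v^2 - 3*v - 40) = v - 8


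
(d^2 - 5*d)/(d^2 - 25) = d/(d + 5)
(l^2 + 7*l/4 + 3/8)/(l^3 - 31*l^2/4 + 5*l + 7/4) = (l + 3/2)/(l^2 - 8*l + 7)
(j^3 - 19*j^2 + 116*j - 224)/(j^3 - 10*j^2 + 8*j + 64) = (j - 7)/(j + 2)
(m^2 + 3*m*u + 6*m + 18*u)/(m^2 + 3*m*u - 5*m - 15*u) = (m + 6)/(m - 5)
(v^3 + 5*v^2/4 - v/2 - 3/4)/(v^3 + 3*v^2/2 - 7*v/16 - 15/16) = 4*(v + 1)/(4*v + 5)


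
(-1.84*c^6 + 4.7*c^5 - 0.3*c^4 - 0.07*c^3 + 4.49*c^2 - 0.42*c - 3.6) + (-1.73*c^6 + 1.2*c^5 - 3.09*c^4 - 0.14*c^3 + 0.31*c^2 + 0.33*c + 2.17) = -3.57*c^6 + 5.9*c^5 - 3.39*c^4 - 0.21*c^3 + 4.8*c^2 - 0.09*c - 1.43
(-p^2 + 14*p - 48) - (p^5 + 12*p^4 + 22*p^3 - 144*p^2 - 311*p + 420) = -p^5 - 12*p^4 - 22*p^3 + 143*p^2 + 325*p - 468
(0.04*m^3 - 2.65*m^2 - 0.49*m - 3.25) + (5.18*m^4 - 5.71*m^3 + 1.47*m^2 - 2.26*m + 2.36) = 5.18*m^4 - 5.67*m^3 - 1.18*m^2 - 2.75*m - 0.89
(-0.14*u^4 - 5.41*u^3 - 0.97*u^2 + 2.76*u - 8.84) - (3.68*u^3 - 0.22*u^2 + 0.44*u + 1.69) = -0.14*u^4 - 9.09*u^3 - 0.75*u^2 + 2.32*u - 10.53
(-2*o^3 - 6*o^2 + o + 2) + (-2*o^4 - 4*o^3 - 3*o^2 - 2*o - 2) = -2*o^4 - 6*o^3 - 9*o^2 - o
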